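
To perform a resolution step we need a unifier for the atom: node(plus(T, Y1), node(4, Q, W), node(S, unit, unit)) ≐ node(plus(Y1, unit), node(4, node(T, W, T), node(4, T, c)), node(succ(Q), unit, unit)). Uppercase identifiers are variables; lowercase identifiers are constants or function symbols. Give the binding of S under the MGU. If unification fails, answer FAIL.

Decompose node/3: plus(T, Y1) ≐ plus(Y1, unit),  node(4, Q, W) ≐ node(4, node(T, W, T), node(4, T, c)),  node(S, unit, unit) ≐ node(succ(Q), unit, unit).
Decompose plus/2: T ≐ Y1,  Y1 ≐ unit.
Bind T := Y1; substituting into the one remaining equation that mentions T gives: node(4, Q, W) ≐ node(4, node(Y1, W, Y1), node(4, Y1, c)).
Bind Y1 := unit; substituting into the one remaining equation that mentions Y1 gives: node(4, Q, W) ≐ node(4, node(unit, W, unit), node(4, unit, c)). Substituting into the earlier binding gives T := unit.
Decompose node/3: 4 ≐ 4,  Q ≐ node(unit, W, unit),  W ≐ node(4, unit, c).
Delete trivial equation 4 ≐ 4.
Bind Q := node(unit, W, unit); substituting into the one remaining equation that mentions Q gives: node(S, unit, unit) ≐ node(succ(node(unit, W, unit)), unit, unit).
Bind W := node(4, unit, c); substituting into the remaining equation gives: node(S, unit, unit) ≐ node(succ(node(unit, node(4, unit, c), unit)), unit, unit). Substituting into the earlier binding gives Q := node(unit, node(4, unit, c), unit).
Decompose node/3: S ≐ succ(node(unit, node(4, unit, c), unit)),  unit ≐ unit,  unit ≐ unit.
Bind S := succ(node(unit, node(4, unit, c), unit)); no other remaining equation mentions S.
Delete trivial equation unit ≐ unit.
Delete trivial equation unit ≐ unit.
MGU = { T -> unit, Y1 -> unit, Q -> node(unit, node(4, unit, c), unit), W -> node(4, unit, c), S -> succ(node(unit, node(4, unit, c), unit)) }, so S -> succ(node(unit, node(4, unit, c), unit)).

succ(node(unit, node(4, unit, c), unit))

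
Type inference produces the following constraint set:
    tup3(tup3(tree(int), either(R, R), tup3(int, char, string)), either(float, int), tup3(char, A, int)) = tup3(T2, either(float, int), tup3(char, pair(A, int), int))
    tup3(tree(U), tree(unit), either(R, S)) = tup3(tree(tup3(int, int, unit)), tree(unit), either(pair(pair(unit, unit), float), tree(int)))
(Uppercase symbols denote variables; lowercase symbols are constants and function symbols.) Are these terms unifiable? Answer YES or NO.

NO

Decompose tup3/3: tup3(tree(int), either(R, R), tup3(int, char, string)) = T2,  either(float, int) = either(float, int),  tup3(char, A, int) = tup3(char, pair(A, int), int).
Bind T2 := tup3(tree(int), either(R, R), tup3(int, char, string)); no other remaining equation mentions T2.
Delete trivial equation either(float, int) = either(float, int).
Decompose tup3/3: char = char,  A = pair(A, int),  int = int.
Delete trivial equation char = char.
Occurs check fails: A occurs in pair(A, int); the equation A = pair(A, int) has no finite solution.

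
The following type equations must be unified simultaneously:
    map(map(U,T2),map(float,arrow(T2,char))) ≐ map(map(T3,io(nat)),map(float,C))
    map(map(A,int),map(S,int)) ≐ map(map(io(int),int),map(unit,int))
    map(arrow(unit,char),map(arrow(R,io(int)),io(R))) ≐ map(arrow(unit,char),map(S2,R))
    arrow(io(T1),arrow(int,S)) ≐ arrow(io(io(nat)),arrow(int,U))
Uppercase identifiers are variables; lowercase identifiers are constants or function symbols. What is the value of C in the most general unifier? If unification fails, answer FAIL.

FAIL

Decompose map/2: map(U,T2) ≐ map(T3,io(nat)),  map(float,arrow(T2,char)) ≐ map(float,C).
Decompose map/2: U ≐ T3,  T2 ≐ io(nat).
Bind U := T3; substituting into the one remaining equation that mentions U gives: arrow(io(T1),arrow(int,S)) ≐ arrow(io(io(nat)),arrow(int,T3)).
Bind T2 := io(nat); substituting into the one remaining equation that mentions T2 gives: map(float,arrow(io(nat),char)) ≐ map(float,C).
Decompose map/2: float ≐ float,  arrow(io(nat),char) ≐ C.
Delete trivial equation float ≐ float.
Bind C := arrow(io(nat),char); no other remaining equation mentions C.
Decompose map/2: map(A,int) ≐ map(io(int),int),  map(S,int) ≐ map(unit,int).
Decompose map/2: A ≐ io(int),  int ≐ int.
Bind A := io(int); no other remaining equation mentions A.
Delete trivial equation int ≐ int.
Decompose map/2: S ≐ unit,  int ≐ int.
Bind S := unit; substituting into the one remaining equation that mentions S gives: arrow(io(T1),arrow(int,unit)) ≐ arrow(io(io(nat)),arrow(int,T3)).
Delete trivial equation int ≐ int.
Decompose map/2: arrow(unit,char) ≐ arrow(unit,char),  map(arrow(R,io(int)),io(R)) ≐ map(S2,R).
Delete trivial equation arrow(unit,char) ≐ arrow(unit,char).
Decompose map/2: arrow(R,io(int)) ≐ S2,  io(R) ≐ R.
Bind S2 := arrow(R,io(int)); no other remaining equation mentions S2.
Occurs check fails: R occurs in io(R); the equation R ≐ io(R) has no finite solution.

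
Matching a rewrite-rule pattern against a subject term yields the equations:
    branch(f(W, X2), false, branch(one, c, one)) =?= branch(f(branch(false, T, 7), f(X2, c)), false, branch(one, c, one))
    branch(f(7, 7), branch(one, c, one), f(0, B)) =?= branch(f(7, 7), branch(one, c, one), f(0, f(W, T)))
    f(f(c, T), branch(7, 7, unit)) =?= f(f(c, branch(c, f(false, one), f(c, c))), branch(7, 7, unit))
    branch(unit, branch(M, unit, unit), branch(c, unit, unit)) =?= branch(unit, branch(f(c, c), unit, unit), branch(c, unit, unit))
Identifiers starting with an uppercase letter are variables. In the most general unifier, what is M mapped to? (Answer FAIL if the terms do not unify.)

Decompose branch/3: f(W, X2) =?= f(branch(false, T, 7), f(X2, c)),  false =?= false,  branch(one, c, one) =?= branch(one, c, one).
Decompose f/2: W =?= branch(false, T, 7),  X2 =?= f(X2, c).
Bind W := branch(false, T, 7); substituting into the one remaining equation that mentions W gives: branch(f(7, 7), branch(one, c, one), f(0, B)) =?= branch(f(7, 7), branch(one, c, one), f(0, f(branch(false, T, 7), T))).
Occurs check fails: X2 occurs in f(X2, c); the equation X2 =?= f(X2, c) has no finite solution.

FAIL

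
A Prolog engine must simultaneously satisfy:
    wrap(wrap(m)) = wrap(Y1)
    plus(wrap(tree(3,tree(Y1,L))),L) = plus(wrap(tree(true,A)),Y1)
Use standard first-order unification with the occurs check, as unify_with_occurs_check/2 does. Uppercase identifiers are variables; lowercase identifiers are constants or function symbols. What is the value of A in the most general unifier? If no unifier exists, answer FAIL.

Decompose wrap/1: wrap(m) = Y1.
Bind Y1 := wrap(m); substituting into the remaining equation gives: plus(wrap(tree(3,tree(wrap(m),L))),L) = plus(wrap(tree(true,A)),wrap(m)).
Decompose plus/2: wrap(tree(3,tree(wrap(m),L))) = wrap(tree(true,A)),  L = wrap(m).
Decompose wrap/1: tree(3,tree(wrap(m),L)) = tree(true,A).
Decompose tree/2: 3 = true,  tree(wrap(m),L) = A.
Clash: constants 3 and true differ; no unifier exists.

FAIL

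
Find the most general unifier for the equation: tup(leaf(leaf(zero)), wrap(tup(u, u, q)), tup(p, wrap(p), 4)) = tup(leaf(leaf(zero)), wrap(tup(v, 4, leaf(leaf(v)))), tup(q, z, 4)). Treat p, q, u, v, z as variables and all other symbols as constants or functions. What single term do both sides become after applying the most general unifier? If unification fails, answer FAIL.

Decompose tup/3: leaf(leaf(zero)) = leaf(leaf(zero)),  wrap(tup(u, u, q)) = wrap(tup(v, 4, leaf(leaf(v)))),  tup(p, wrap(p), 4) = tup(q, z, 4).
Delete trivial equation leaf(leaf(zero)) = leaf(leaf(zero)).
Decompose wrap/1: tup(u, u, q) = tup(v, 4, leaf(leaf(v))).
Decompose tup/3: u = v,  u = 4,  q = leaf(leaf(v)).
Bind u := v; substituting into the one remaining equation that mentions u gives: v = 4.
Bind v := 4; substituting into the one remaining equation that mentions v gives: q = leaf(leaf(4)). Substituting into the earlier binding gives u := 4.
Bind q := leaf(leaf(4)); substituting into the remaining equation gives: tup(p, wrap(p), 4) = tup(leaf(leaf(4)), z, 4).
Decompose tup/3: p = leaf(leaf(4)),  wrap(p) = z,  4 = 4.
Bind p := leaf(leaf(4)); substituting into the one remaining equation that mentions p gives: wrap(leaf(leaf(4))) = z.
Bind z := wrap(leaf(leaf(4))); no other remaining equation mentions z.
Delete trivial equation 4 = 4.
Applying the MGU to either side gives tup(leaf(leaf(zero)), wrap(tup(4, 4, leaf(leaf(4)))), tup(leaf(leaf(4)), wrap(leaf(leaf(4))), 4)).

tup(leaf(leaf(zero)), wrap(tup(4, 4, leaf(leaf(4)))), tup(leaf(leaf(4)), wrap(leaf(leaf(4))), 4))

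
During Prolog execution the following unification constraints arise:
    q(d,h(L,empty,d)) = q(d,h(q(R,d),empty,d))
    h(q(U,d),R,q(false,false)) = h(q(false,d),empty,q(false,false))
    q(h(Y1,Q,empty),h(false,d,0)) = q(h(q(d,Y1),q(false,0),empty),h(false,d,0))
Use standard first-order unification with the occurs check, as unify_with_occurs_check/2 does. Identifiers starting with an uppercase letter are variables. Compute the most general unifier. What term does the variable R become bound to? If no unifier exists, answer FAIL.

Decompose q/2: d = d,  h(L,empty,d) = h(q(R,d),empty,d).
Delete trivial equation d = d.
Decompose h/3: L = q(R,d),  empty = empty,  d = d.
Bind L := q(R,d); no other remaining equation mentions L.
Delete trivial equation empty = empty.
Delete trivial equation d = d.
Decompose h/3: q(U,d) = q(false,d),  R = empty,  q(false,false) = q(false,false).
Decompose q/2: U = false,  d = d.
Bind U := false; no other remaining equation mentions U.
Delete trivial equation d = d.
Bind R := empty; no other remaining equation mentions R. Substituting into the earlier binding gives L := q(empty,d).
Delete trivial equation q(false,false) = q(false,false).
Decompose q/2: h(Y1,Q,empty) = h(q(d,Y1),q(false,0),empty),  h(false,d,0) = h(false,d,0).
Decompose h/3: Y1 = q(d,Y1),  Q = q(false,0),  empty = empty.
Occurs check fails: Y1 occurs in q(d,Y1); the equation Y1 = q(d,Y1) has no finite solution.

FAIL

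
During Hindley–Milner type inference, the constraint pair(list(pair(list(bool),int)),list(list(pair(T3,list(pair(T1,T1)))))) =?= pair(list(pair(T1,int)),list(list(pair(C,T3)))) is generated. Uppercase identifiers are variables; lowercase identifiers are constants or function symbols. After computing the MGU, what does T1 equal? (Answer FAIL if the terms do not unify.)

Decompose pair/2: list(pair(list(bool),int)) =?= list(pair(T1,int)),  list(list(pair(T3,list(pair(T1,T1))))) =?= list(list(pair(C,T3))).
Decompose list/1: pair(list(bool),int) =?= pair(T1,int).
Decompose pair/2: list(bool) =?= T1,  int =?= int.
Bind T1 := list(bool); substituting into the one remaining equation that mentions T1 gives: list(list(pair(T3,list(pair(list(bool),list(bool)))))) =?= list(list(pair(C,T3))).
Delete trivial equation int =?= int.
Decompose list/1: list(pair(T3,list(pair(list(bool),list(bool))))) =?= list(pair(C,T3)).
Decompose list/1: pair(T3,list(pair(list(bool),list(bool)))) =?= pair(C,T3).
Decompose pair/2: T3 =?= C,  list(pair(list(bool),list(bool))) =?= T3.
Bind T3 := C; substituting into the remaining equation gives: list(pair(list(bool),list(bool))) =?= C.
Bind C := list(pair(list(bool),list(bool))). Substituting into the earlier binding gives T3 := list(pair(list(bool),list(bool))).
MGU = { T1 := list(bool), T3 := list(pair(list(bool),list(bool))), C := list(pair(list(bool),list(bool))) }, so T1 := list(bool).

list(bool)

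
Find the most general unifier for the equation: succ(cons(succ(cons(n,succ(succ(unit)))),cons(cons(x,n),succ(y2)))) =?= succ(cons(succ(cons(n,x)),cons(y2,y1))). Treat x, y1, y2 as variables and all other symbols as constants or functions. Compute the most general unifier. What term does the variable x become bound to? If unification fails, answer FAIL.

succ(succ(unit))

Decompose succ/1: cons(succ(cons(n,succ(succ(unit)))),cons(cons(x,n),succ(y2))) =?= cons(succ(cons(n,x)),cons(y2,y1)).
Decompose cons/2: succ(cons(n,succ(succ(unit)))) =?= succ(cons(n,x)),  cons(cons(x,n),succ(y2)) =?= cons(y2,y1).
Decompose succ/1: cons(n,succ(succ(unit))) =?= cons(n,x).
Decompose cons/2: n =?= n,  succ(succ(unit)) =?= x.
Delete trivial equation n =?= n.
Bind x := succ(succ(unit)); substituting into the remaining equation gives: cons(cons(succ(succ(unit)),n),succ(y2)) =?= cons(y2,y1).
Decompose cons/2: cons(succ(succ(unit)),n) =?= y2,  succ(y2) =?= y1.
Bind y2 := cons(succ(succ(unit)),n); substituting into the remaining equation gives: succ(cons(succ(succ(unit)),n)) =?= y1.
Bind y1 := succ(cons(succ(succ(unit)),n)).
MGU = { x ↦ succ(succ(unit)), y2 ↦ cons(succ(succ(unit)),n), y1 ↦ succ(cons(succ(succ(unit)),n)) }, so x ↦ succ(succ(unit)).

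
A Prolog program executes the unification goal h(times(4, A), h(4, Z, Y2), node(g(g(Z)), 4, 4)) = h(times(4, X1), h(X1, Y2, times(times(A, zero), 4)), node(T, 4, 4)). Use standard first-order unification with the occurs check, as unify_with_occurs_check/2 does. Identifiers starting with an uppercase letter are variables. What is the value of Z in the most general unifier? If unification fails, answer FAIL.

Decompose h/3: times(4, A) = times(4, X1),  h(4, Z, Y2) = h(X1, Y2, times(times(A, zero), 4)),  node(g(g(Z)), 4, 4) = node(T, 4, 4).
Decompose times/2: 4 = 4,  A = X1.
Delete trivial equation 4 = 4.
Bind A := X1; substituting into the one remaining equation that mentions A gives: h(4, Z, Y2) = h(X1, Y2, times(times(X1, zero), 4)).
Decompose h/3: 4 = X1,  Z = Y2,  Y2 = times(times(X1, zero), 4).
Bind X1 := 4; substituting into the one remaining equation that mentions X1 gives: Y2 = times(times(4, zero), 4). Substituting into the earlier binding gives A := 4.
Bind Z := Y2; substituting into the one remaining equation that mentions Z gives: node(g(g(Y2)), 4, 4) = node(T, 4, 4).
Bind Y2 := times(times(4, zero), 4); substituting into the remaining equation gives: node(g(g(times(times(4, zero), 4))), 4, 4) = node(T, 4, 4). Substituting into the earlier binding gives Z := times(times(4, zero), 4).
Decompose node/3: g(g(times(times(4, zero), 4))) = T,  4 = 4,  4 = 4.
Bind T := g(g(times(times(4, zero), 4))); no other remaining equation mentions T.
Delete trivial equation 4 = 4.
Delete trivial equation 4 = 4.
MGU = { A -> 4, X1 -> 4, Z -> times(times(4, zero), 4), Y2 -> times(times(4, zero), 4), T -> g(g(times(times(4, zero), 4))) }, so Z -> times(times(4, zero), 4).

times(times(4, zero), 4)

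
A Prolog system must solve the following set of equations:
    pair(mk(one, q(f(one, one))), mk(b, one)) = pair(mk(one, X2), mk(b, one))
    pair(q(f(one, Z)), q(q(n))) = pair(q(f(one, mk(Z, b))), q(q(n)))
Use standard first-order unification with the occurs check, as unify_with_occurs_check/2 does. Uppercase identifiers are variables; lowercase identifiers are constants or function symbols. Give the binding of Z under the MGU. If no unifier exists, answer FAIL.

FAIL

Decompose pair/2: mk(one, q(f(one, one))) = mk(one, X2),  mk(b, one) = mk(b, one).
Decompose mk/2: one = one,  q(f(one, one)) = X2.
Delete trivial equation one = one.
Bind X2 := q(f(one, one)); no other remaining equation mentions X2.
Delete trivial equation mk(b, one) = mk(b, one).
Decompose pair/2: q(f(one, Z)) = q(f(one, mk(Z, b))),  q(q(n)) = q(q(n)).
Decompose q/1: f(one, Z) = f(one, mk(Z, b)).
Decompose f/2: one = one,  Z = mk(Z, b).
Delete trivial equation one = one.
Occurs check fails: Z occurs in mk(Z, b); the equation Z = mk(Z, b) has no finite solution.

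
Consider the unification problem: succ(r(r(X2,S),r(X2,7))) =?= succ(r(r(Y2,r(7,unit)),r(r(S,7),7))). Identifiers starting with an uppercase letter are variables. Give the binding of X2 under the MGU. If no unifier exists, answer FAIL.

Decompose succ/1: r(r(X2,S),r(X2,7)) =?= r(r(Y2,r(7,unit)),r(r(S,7),7)).
Decompose r/2: r(X2,S) =?= r(Y2,r(7,unit)),  r(X2,7) =?= r(r(S,7),7).
Decompose r/2: X2 =?= Y2,  S =?= r(7,unit).
Bind X2 := Y2; substituting into the one remaining equation that mentions X2 gives: r(Y2,7) =?= r(r(S,7),7).
Bind S := r(7,unit); substituting into the remaining equation gives: r(Y2,7) =?= r(r(r(7,unit),7),7).
Decompose r/2: Y2 =?= r(r(7,unit),7),  7 =?= 7.
Bind Y2 := r(r(7,unit),7); no other remaining equation mentions Y2. Substituting into the earlier binding gives X2 := r(r(7,unit),7).
Delete trivial equation 7 =?= 7.
MGU = { X2 ↦ r(r(7,unit),7), S ↦ r(7,unit), Y2 ↦ r(r(7,unit),7) }, so X2 ↦ r(r(7,unit),7).

r(r(7,unit),7)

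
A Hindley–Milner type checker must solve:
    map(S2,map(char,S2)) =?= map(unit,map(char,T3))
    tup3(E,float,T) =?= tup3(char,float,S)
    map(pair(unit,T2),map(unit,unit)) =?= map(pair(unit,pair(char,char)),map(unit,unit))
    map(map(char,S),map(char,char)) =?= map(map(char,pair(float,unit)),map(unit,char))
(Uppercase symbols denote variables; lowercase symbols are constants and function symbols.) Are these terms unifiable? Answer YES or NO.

Decompose map/2: S2 =?= unit,  map(char,S2) =?= map(char,T3).
Bind S2 := unit; substituting into the one remaining equation that mentions S2 gives: map(char,unit) =?= map(char,T3).
Decompose map/2: char =?= char,  unit =?= T3.
Delete trivial equation char =?= char.
Bind T3 := unit; no other remaining equation mentions T3.
Decompose tup3/3: E =?= char,  float =?= float,  T =?= S.
Bind E := char; no other remaining equation mentions E.
Delete trivial equation float =?= float.
Bind T := S; no other remaining equation mentions T.
Decompose map/2: pair(unit,T2) =?= pair(unit,pair(char,char)),  map(unit,unit) =?= map(unit,unit).
Decompose pair/2: unit =?= unit,  T2 =?= pair(char,char).
Delete trivial equation unit =?= unit.
Bind T2 := pair(char,char); no other remaining equation mentions T2.
Delete trivial equation map(unit,unit) =?= map(unit,unit).
Decompose map/2: map(char,S) =?= map(char,pair(float,unit)),  map(char,char) =?= map(unit,char).
Decompose map/2: char =?= char,  S =?= pair(float,unit).
Delete trivial equation char =?= char.
Bind S := pair(float,unit); no other remaining equation mentions S. Substituting into the earlier binding gives T := pair(float,unit).
Decompose map/2: char =?= unit,  char =?= char.
Clash: constants char and unit differ; no unifier exists.

NO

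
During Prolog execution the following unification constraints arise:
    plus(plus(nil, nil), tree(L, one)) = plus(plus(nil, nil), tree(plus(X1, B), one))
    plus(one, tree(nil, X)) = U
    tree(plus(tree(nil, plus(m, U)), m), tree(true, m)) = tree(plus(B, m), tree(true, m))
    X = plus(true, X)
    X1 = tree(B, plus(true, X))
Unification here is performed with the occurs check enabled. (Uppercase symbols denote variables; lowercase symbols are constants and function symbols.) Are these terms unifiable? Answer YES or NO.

Decompose plus/2: plus(nil, nil) = plus(nil, nil),  tree(L, one) = tree(plus(X1, B), one).
Delete trivial equation plus(nil, nil) = plus(nil, nil).
Decompose tree/2: L = plus(X1, B),  one = one.
Bind L := plus(X1, B); no other remaining equation mentions L.
Delete trivial equation one = one.
Bind U := plus(one, tree(nil, X)); substituting into the one remaining equation that mentions U gives: tree(plus(tree(nil, plus(m, plus(one, tree(nil, X)))), m), tree(true, m)) = tree(plus(B, m), tree(true, m)).
Decompose tree/2: plus(tree(nil, plus(m, plus(one, tree(nil, X)))), m) = plus(B, m),  tree(true, m) = tree(true, m).
Decompose plus/2: tree(nil, plus(m, plus(one, tree(nil, X)))) = B,  m = m.
Bind B := tree(nil, plus(m, plus(one, tree(nil, X)))); substituting into the one remaining equation that mentions B gives: X1 = tree(tree(nil, plus(m, plus(one, tree(nil, X)))), plus(true, X)). Substituting into the earlier binding gives L := plus(X1, tree(nil, plus(m, plus(one, tree(nil, X))))).
Delete trivial equation m = m.
Delete trivial equation tree(true, m) = tree(true, m).
Occurs check fails: X occurs in plus(true, X); the equation X = plus(true, X) has no finite solution.

NO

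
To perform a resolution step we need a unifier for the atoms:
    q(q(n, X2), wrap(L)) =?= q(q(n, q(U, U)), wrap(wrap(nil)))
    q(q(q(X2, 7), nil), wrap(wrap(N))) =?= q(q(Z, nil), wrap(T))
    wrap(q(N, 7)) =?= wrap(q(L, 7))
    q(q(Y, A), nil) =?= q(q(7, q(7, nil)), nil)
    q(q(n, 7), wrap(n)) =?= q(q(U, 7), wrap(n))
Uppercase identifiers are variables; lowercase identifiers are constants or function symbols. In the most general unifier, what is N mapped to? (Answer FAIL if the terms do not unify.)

wrap(nil)

Decompose q/2: q(n, X2) =?= q(n, q(U, U)),  wrap(L) =?= wrap(wrap(nil)).
Decompose q/2: n =?= n,  X2 =?= q(U, U).
Delete trivial equation n =?= n.
Bind X2 := q(U, U); substituting into the one remaining equation that mentions X2 gives: q(q(q(q(U, U), 7), nil), wrap(wrap(N))) =?= q(q(Z, nil), wrap(T)).
Decompose wrap/1: L =?= wrap(nil).
Bind L := wrap(nil); substituting into the one remaining equation that mentions L gives: wrap(q(N, 7)) =?= wrap(q(wrap(nil), 7)).
Decompose q/2: q(q(q(U, U), 7), nil) =?= q(Z, nil),  wrap(wrap(N)) =?= wrap(T).
Decompose q/2: q(q(U, U), 7) =?= Z,  nil =?= nil.
Bind Z := q(q(U, U), 7); no other remaining equation mentions Z.
Delete trivial equation nil =?= nil.
Decompose wrap/1: wrap(N) =?= T.
Bind T := wrap(N); no other remaining equation mentions T.
Decompose wrap/1: q(N, 7) =?= q(wrap(nil), 7).
Decompose q/2: N =?= wrap(nil),  7 =?= 7.
Bind N := wrap(nil); no other remaining equation mentions N. Substituting into the earlier binding gives T := wrap(wrap(nil)).
Delete trivial equation 7 =?= 7.
Decompose q/2: q(Y, A) =?= q(7, q(7, nil)),  nil =?= nil.
Decompose q/2: Y =?= 7,  A =?= q(7, nil).
Bind Y := 7; no other remaining equation mentions Y.
Bind A := q(7, nil); no other remaining equation mentions A.
Delete trivial equation nil =?= nil.
Decompose q/2: q(n, 7) =?= q(U, 7),  wrap(n) =?= wrap(n).
Decompose q/2: n =?= U,  7 =?= 7.
Bind U := n; no other remaining equation mentions U. Substituting into the earlier bindings gives X2 := q(n, n), Z := q(q(n, n), 7).
Delete trivial equation 7 =?= 7.
Delete trivial equation wrap(n) =?= wrap(n).
MGU = { X2 -> q(n, n), L -> wrap(nil), Z -> q(q(n, n), 7), T -> wrap(wrap(nil)), N -> wrap(nil), Y -> 7, A -> q(7, nil), U -> n }, so N -> wrap(nil).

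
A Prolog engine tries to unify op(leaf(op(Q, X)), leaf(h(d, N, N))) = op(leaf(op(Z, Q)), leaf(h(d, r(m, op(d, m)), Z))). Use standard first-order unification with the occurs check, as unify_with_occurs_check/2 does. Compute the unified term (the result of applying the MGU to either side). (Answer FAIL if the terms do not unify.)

op(leaf(op(r(m, op(d, m)), r(m, op(d, m)))), leaf(h(d, r(m, op(d, m)), r(m, op(d, m)))))

Decompose op/2: leaf(op(Q, X)) = leaf(op(Z, Q)),  leaf(h(d, N, N)) = leaf(h(d, r(m, op(d, m)), Z)).
Decompose leaf/1: op(Q, X) = op(Z, Q).
Decompose op/2: Q = Z,  X = Q.
Bind Q := Z; substituting into the one remaining equation that mentions Q gives: X = Z.
Bind X := Z; no other remaining equation mentions X.
Decompose leaf/1: h(d, N, N) = h(d, r(m, op(d, m)), Z).
Decompose h/3: d = d,  N = r(m, op(d, m)),  N = Z.
Delete trivial equation d = d.
Bind N := r(m, op(d, m)); substituting into the remaining equation gives: r(m, op(d, m)) = Z.
Bind Z := r(m, op(d, m)). Substituting into the earlier bindings gives Q := r(m, op(d, m)), X := r(m, op(d, m)).
Applying the MGU to either side gives op(leaf(op(r(m, op(d, m)), r(m, op(d, m)))), leaf(h(d, r(m, op(d, m)), r(m, op(d, m))))).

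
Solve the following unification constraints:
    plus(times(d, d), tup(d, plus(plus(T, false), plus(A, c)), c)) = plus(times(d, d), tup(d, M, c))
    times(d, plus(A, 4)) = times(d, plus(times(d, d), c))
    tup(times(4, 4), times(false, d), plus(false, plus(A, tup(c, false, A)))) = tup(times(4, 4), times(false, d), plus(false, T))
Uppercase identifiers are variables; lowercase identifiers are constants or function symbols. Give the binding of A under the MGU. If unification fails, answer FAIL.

FAIL

Decompose plus/2: times(d, d) = times(d, d),  tup(d, plus(plus(T, false), plus(A, c)), c) = tup(d, M, c).
Delete trivial equation times(d, d) = times(d, d).
Decompose tup/3: d = d,  plus(plus(T, false), plus(A, c)) = M,  c = c.
Delete trivial equation d = d.
Bind M := plus(plus(T, false), plus(A, c)); no other remaining equation mentions M.
Delete trivial equation c = c.
Decompose times/2: d = d,  plus(A, 4) = plus(times(d, d), c).
Delete trivial equation d = d.
Decompose plus/2: A = times(d, d),  4 = c.
Bind A := times(d, d); substituting into the one remaining equation that mentions A gives: tup(times(4, 4), times(false, d), plus(false, plus(times(d, d), tup(c, false, times(d, d))))) = tup(times(4, 4), times(false, d), plus(false, T)). Substituting into the earlier binding gives M := plus(plus(T, false), plus(times(d, d), c)).
Clash: constants 4 and c differ; no unifier exists.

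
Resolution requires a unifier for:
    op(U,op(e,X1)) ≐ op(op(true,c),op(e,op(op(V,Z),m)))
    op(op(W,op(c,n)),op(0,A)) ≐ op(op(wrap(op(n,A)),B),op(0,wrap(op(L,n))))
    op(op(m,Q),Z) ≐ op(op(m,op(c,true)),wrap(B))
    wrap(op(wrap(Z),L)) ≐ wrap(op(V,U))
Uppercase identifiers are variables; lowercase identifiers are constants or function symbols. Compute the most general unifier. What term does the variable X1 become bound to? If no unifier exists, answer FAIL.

op(op(wrap(wrap(op(c,n))),wrap(op(c,n))),m)

Decompose op/2: U ≐ op(true,c),  op(e,X1) ≐ op(e,op(op(V,Z),m)).
Bind U := op(true,c); substituting into the one remaining equation that mentions U gives: wrap(op(wrap(Z),L)) ≐ wrap(op(V,op(true,c))).
Decompose op/2: e ≐ e,  X1 ≐ op(op(V,Z),m).
Delete trivial equation e ≐ e.
Bind X1 := op(op(V,Z),m); no other remaining equation mentions X1.
Decompose op/2: op(W,op(c,n)) ≐ op(wrap(op(n,A)),B),  op(0,A) ≐ op(0,wrap(op(L,n))).
Decompose op/2: W ≐ wrap(op(n,A)),  op(c,n) ≐ B.
Bind W := wrap(op(n,A)); no other remaining equation mentions W.
Bind B := op(c,n); substituting into the one remaining equation that mentions B gives: op(op(m,Q),Z) ≐ op(op(m,op(c,true)),wrap(op(c,n))).
Decompose op/2: 0 ≐ 0,  A ≐ wrap(op(L,n)).
Delete trivial equation 0 ≐ 0.
Bind A := wrap(op(L,n)); no other remaining equation mentions A. Substituting into the earlier binding gives W := wrap(op(n,wrap(op(L,n)))).
Decompose op/2: op(m,Q) ≐ op(m,op(c,true)),  Z ≐ wrap(op(c,n)).
Decompose op/2: m ≐ m,  Q ≐ op(c,true).
Delete trivial equation m ≐ m.
Bind Q := op(c,true); no other remaining equation mentions Q.
Bind Z := wrap(op(c,n)); substituting into the remaining equation gives: wrap(op(wrap(wrap(op(c,n))),L)) ≐ wrap(op(V,op(true,c))). Substituting into the earlier binding gives X1 := op(op(V,wrap(op(c,n))),m).
Decompose wrap/1: op(wrap(wrap(op(c,n))),L) ≐ op(V,op(true,c)).
Decompose op/2: wrap(wrap(op(c,n))) ≐ V,  L ≐ op(true,c).
Bind V := wrap(wrap(op(c,n))); no other remaining equation mentions V. Substituting into the earlier binding gives X1 := op(op(wrap(wrap(op(c,n))),wrap(op(c,n))),m).
Bind L := op(true,c). Substituting into the earlier bindings gives W := wrap(op(n,wrap(op(op(true,c),n)))), A := wrap(op(op(true,c),n)).
MGU = { U := op(true,c), X1 := op(op(wrap(wrap(op(c,n))),wrap(op(c,n))),m), W := wrap(op(n,wrap(op(op(true,c),n)))), B := op(c,n), A := wrap(op(op(true,c),n)), Q := op(c,true), Z := wrap(op(c,n)), V := wrap(wrap(op(c,n))), L := op(true,c) }, so X1 := op(op(wrap(wrap(op(c,n))),wrap(op(c,n))),m).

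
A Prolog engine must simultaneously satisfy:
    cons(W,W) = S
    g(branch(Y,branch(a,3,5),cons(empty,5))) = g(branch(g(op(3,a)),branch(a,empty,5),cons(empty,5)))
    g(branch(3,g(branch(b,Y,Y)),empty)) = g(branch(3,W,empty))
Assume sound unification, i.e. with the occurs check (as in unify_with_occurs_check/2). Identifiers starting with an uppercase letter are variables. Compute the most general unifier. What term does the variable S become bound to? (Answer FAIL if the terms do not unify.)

Bind S := cons(W,W); no other remaining equation mentions S.
Decompose g/1: branch(Y,branch(a,3,5),cons(empty,5)) = branch(g(op(3,a)),branch(a,empty,5),cons(empty,5)).
Decompose branch/3: Y = g(op(3,a)),  branch(a,3,5) = branch(a,empty,5),  cons(empty,5) = cons(empty,5).
Bind Y := g(op(3,a)); substituting into the one remaining equation that mentions Y gives: g(branch(3,g(branch(b,g(op(3,a)),g(op(3,a)))),empty)) = g(branch(3,W,empty)).
Decompose branch/3: a = a,  3 = empty,  5 = 5.
Delete trivial equation a = a.
Clash: constants 3 and empty differ; no unifier exists.

FAIL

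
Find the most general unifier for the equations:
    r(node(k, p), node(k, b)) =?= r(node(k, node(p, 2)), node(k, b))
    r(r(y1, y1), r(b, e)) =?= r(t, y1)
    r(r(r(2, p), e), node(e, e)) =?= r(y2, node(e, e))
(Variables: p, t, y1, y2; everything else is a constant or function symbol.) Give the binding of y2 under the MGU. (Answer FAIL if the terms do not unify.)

FAIL

Decompose r/2: node(k, p) =?= node(k, node(p, 2)),  node(k, b) =?= node(k, b).
Decompose node/2: k =?= k,  p =?= node(p, 2).
Delete trivial equation k =?= k.
Occurs check fails: p occurs in node(p, 2); the equation p =?= node(p, 2) has no finite solution.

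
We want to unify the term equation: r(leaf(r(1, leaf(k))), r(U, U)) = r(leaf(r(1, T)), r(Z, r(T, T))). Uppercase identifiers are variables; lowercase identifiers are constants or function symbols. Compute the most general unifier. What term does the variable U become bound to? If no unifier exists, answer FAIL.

Decompose r/2: leaf(r(1, leaf(k))) = leaf(r(1, T)),  r(U, U) = r(Z, r(T, T)).
Decompose leaf/1: r(1, leaf(k)) = r(1, T).
Decompose r/2: 1 = 1,  leaf(k) = T.
Delete trivial equation 1 = 1.
Bind T := leaf(k); substituting into the remaining equation gives: r(U, U) = r(Z, r(leaf(k), leaf(k))).
Decompose r/2: U = Z,  U = r(leaf(k), leaf(k)).
Bind U := Z; substituting into the remaining equation gives: Z = r(leaf(k), leaf(k)).
Bind Z := r(leaf(k), leaf(k)). Substituting into the earlier binding gives U := r(leaf(k), leaf(k)).
MGU = { T := leaf(k), U := r(leaf(k), leaf(k)), Z := r(leaf(k), leaf(k)) }, so U := r(leaf(k), leaf(k)).

r(leaf(k), leaf(k))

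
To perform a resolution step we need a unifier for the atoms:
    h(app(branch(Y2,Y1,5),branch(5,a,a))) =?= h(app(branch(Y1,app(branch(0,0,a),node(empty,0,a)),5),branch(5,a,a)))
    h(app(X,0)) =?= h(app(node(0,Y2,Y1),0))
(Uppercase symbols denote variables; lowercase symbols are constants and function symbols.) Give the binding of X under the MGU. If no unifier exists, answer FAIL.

Decompose h/1: app(branch(Y2,Y1,5),branch(5,a,a)) =?= app(branch(Y1,app(branch(0,0,a),node(empty,0,a)),5),branch(5,a,a)).
Decompose app/2: branch(Y2,Y1,5) =?= branch(Y1,app(branch(0,0,a),node(empty,0,a)),5),  branch(5,a,a) =?= branch(5,a,a).
Decompose branch/3: Y2 =?= Y1,  Y1 =?= app(branch(0,0,a),node(empty,0,a)),  5 =?= 5.
Bind Y2 := Y1; substituting into the one remaining equation that mentions Y2 gives: h(app(X,0)) =?= h(app(node(0,Y1,Y1),0)).
Bind Y1 := app(branch(0,0,a),node(empty,0,a)); substituting into the one remaining equation that mentions Y1 gives: h(app(X,0)) =?= h(app(node(0,app(branch(0,0,a),node(empty,0,a)),app(branch(0,0,a),node(empty,0,a))),0)). Substituting into the earlier binding gives Y2 := app(branch(0,0,a),node(empty,0,a)).
Delete trivial equation 5 =?= 5.
Delete trivial equation branch(5,a,a) =?= branch(5,a,a).
Decompose h/1: app(X,0) =?= app(node(0,app(branch(0,0,a),node(empty,0,a)),app(branch(0,0,a),node(empty,0,a))),0).
Decompose app/2: X =?= node(0,app(branch(0,0,a),node(empty,0,a)),app(branch(0,0,a),node(empty,0,a))),  0 =?= 0.
Bind X := node(0,app(branch(0,0,a),node(empty,0,a)),app(branch(0,0,a),node(empty,0,a))); no other remaining equation mentions X.
Delete trivial equation 0 =?= 0.
MGU = { Y2 := app(branch(0,0,a),node(empty,0,a)), Y1 := app(branch(0,0,a),node(empty,0,a)), X := node(0,app(branch(0,0,a),node(empty,0,a)),app(branch(0,0,a),node(empty,0,a))) }, so X := node(0,app(branch(0,0,a),node(empty,0,a)),app(branch(0,0,a),node(empty,0,a))).

node(0,app(branch(0,0,a),node(empty,0,a)),app(branch(0,0,a),node(empty,0,a)))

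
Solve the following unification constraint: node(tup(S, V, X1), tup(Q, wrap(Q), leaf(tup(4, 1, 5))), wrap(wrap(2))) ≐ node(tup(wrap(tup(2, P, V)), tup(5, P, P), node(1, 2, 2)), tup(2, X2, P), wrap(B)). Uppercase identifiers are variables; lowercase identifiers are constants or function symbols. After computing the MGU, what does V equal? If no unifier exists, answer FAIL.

Decompose node/3: tup(S, V, X1) ≐ tup(wrap(tup(2, P, V)), tup(5, P, P), node(1, 2, 2)),  tup(Q, wrap(Q), leaf(tup(4, 1, 5))) ≐ tup(2, X2, P),  wrap(wrap(2)) ≐ wrap(B).
Decompose tup/3: S ≐ wrap(tup(2, P, V)),  V ≐ tup(5, P, P),  X1 ≐ node(1, 2, 2).
Bind S := wrap(tup(2, P, V)); no other remaining equation mentions S.
Bind V := tup(5, P, P); no other remaining equation mentions V. Substituting into the earlier binding gives S := wrap(tup(2, P, tup(5, P, P))).
Bind X1 := node(1, 2, 2); no other remaining equation mentions X1.
Decompose tup/3: Q ≐ 2,  wrap(Q) ≐ X2,  leaf(tup(4, 1, 5)) ≐ P.
Bind Q := 2; substituting into the one remaining equation that mentions Q gives: wrap(2) ≐ X2.
Bind X2 := wrap(2); no other remaining equation mentions X2.
Bind P := leaf(tup(4, 1, 5)); no other remaining equation mentions P. Substituting into the earlier bindings gives S := wrap(tup(2, leaf(tup(4, 1, 5)), tup(5, leaf(tup(4, 1, 5)), leaf(tup(4, 1, 5))))), V := tup(5, leaf(tup(4, 1, 5)), leaf(tup(4, 1, 5))).
Decompose wrap/1: wrap(2) ≐ B.
Bind B := wrap(2).
MGU = { S := wrap(tup(2, leaf(tup(4, 1, 5)), tup(5, leaf(tup(4, 1, 5)), leaf(tup(4, 1, 5))))), V := tup(5, leaf(tup(4, 1, 5)), leaf(tup(4, 1, 5))), X1 := node(1, 2, 2), Q := 2, X2 := wrap(2), P := leaf(tup(4, 1, 5)), B := wrap(2) }, so V := tup(5, leaf(tup(4, 1, 5)), leaf(tup(4, 1, 5))).

tup(5, leaf(tup(4, 1, 5)), leaf(tup(4, 1, 5)))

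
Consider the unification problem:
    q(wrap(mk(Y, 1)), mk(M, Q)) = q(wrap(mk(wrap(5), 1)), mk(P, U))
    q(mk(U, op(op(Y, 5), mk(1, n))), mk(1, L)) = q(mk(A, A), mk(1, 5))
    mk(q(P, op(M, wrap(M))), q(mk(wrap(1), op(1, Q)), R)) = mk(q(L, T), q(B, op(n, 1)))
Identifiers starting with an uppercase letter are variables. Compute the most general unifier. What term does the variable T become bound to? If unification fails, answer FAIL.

Decompose q/2: wrap(mk(Y, 1)) = wrap(mk(wrap(5), 1)),  mk(M, Q) = mk(P, U).
Decompose wrap/1: mk(Y, 1) = mk(wrap(5), 1).
Decompose mk/2: Y = wrap(5),  1 = 1.
Bind Y := wrap(5); substituting into the one remaining equation that mentions Y gives: q(mk(U, op(op(wrap(5), 5), mk(1, n))), mk(1, L)) = q(mk(A, A), mk(1, 5)).
Delete trivial equation 1 = 1.
Decompose mk/2: M = P,  Q = U.
Bind M := P; substituting into the one remaining equation that mentions M gives: mk(q(P, op(P, wrap(P))), q(mk(wrap(1), op(1, Q)), R)) = mk(q(L, T), q(B, op(n, 1))).
Bind Q := U; substituting into the one remaining equation that mentions Q gives: mk(q(P, op(P, wrap(P))), q(mk(wrap(1), op(1, U)), R)) = mk(q(L, T), q(B, op(n, 1))).
Decompose q/2: mk(U, op(op(wrap(5), 5), mk(1, n))) = mk(A, A),  mk(1, L) = mk(1, 5).
Decompose mk/2: U = A,  op(op(wrap(5), 5), mk(1, n)) = A.
Bind U := A; substituting into the one remaining equation that mentions U gives: mk(q(P, op(P, wrap(P))), q(mk(wrap(1), op(1, A)), R)) = mk(q(L, T), q(B, op(n, 1))). Substituting into the earlier binding gives Q := A.
Bind A := op(op(wrap(5), 5), mk(1, n)); substituting into the one remaining equation that mentions A gives: mk(q(P, op(P, wrap(P))), q(mk(wrap(1), op(1, op(op(wrap(5), 5), mk(1, n)))), R)) = mk(q(L, T), q(B, op(n, 1))). Substituting into the earlier bindings gives Q := op(op(wrap(5), 5), mk(1, n)), U := op(op(wrap(5), 5), mk(1, n)).
Decompose mk/2: 1 = 1,  L = 5.
Delete trivial equation 1 = 1.
Bind L := 5; substituting into the remaining equation gives: mk(q(P, op(P, wrap(P))), q(mk(wrap(1), op(1, op(op(wrap(5), 5), mk(1, n)))), R)) = mk(q(5, T), q(B, op(n, 1))).
Decompose mk/2: q(P, op(P, wrap(P))) = q(5, T),  q(mk(wrap(1), op(1, op(op(wrap(5), 5), mk(1, n)))), R) = q(B, op(n, 1)).
Decompose q/2: P = 5,  op(P, wrap(P)) = T.
Bind P := 5; substituting into the one remaining equation that mentions P gives: op(5, wrap(5)) = T. Substituting into the earlier binding gives M := 5.
Bind T := op(5, wrap(5)); no other remaining equation mentions T.
Decompose q/2: mk(wrap(1), op(1, op(op(wrap(5), 5), mk(1, n)))) = B,  R = op(n, 1).
Bind B := mk(wrap(1), op(1, op(op(wrap(5), 5), mk(1, n)))); no other remaining equation mentions B.
Bind R := op(n, 1).
MGU = { Y ↦ wrap(5), M ↦ 5, Q ↦ op(op(wrap(5), 5), mk(1, n)), U ↦ op(op(wrap(5), 5), mk(1, n)), A ↦ op(op(wrap(5), 5), mk(1, n)), L ↦ 5, P ↦ 5, T ↦ op(5, wrap(5)), B ↦ mk(wrap(1), op(1, op(op(wrap(5), 5), mk(1, n)))), R ↦ op(n, 1) }, so T ↦ op(5, wrap(5)).

op(5, wrap(5))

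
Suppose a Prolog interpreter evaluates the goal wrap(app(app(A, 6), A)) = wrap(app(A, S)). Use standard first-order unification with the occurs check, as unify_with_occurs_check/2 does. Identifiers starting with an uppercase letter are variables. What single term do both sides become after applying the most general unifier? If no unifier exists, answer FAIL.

Decompose wrap/1: app(app(A, 6), A) = app(A, S).
Decompose app/2: app(A, 6) = A,  A = S.
Occurs check fails: A occurs in app(A, 6); the equation A = app(A, 6) has no finite solution.

FAIL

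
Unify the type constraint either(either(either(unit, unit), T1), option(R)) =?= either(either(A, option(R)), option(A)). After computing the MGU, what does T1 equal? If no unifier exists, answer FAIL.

Decompose either/2: either(either(unit, unit), T1) =?= either(A, option(R)),  option(R) =?= option(A).
Decompose either/2: either(unit, unit) =?= A,  T1 =?= option(R).
Bind A := either(unit, unit); substituting into the one remaining equation that mentions A gives: option(R) =?= option(either(unit, unit)).
Bind T1 := option(R); no other remaining equation mentions T1.
Decompose option/1: R =?= either(unit, unit).
Bind R := either(unit, unit). Substituting into the earlier binding gives T1 := option(either(unit, unit)).
MGU = { A := either(unit, unit), T1 := option(either(unit, unit)), R := either(unit, unit) }, so T1 := option(either(unit, unit)).

option(either(unit, unit))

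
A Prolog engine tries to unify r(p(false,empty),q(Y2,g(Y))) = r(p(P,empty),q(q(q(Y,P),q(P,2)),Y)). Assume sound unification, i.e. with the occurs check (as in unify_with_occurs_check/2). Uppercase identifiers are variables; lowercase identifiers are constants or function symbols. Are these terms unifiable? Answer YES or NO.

Decompose r/2: p(false,empty) = p(P,empty),  q(Y2,g(Y)) = q(q(q(Y,P),q(P,2)),Y).
Decompose p/2: false = P,  empty = empty.
Bind P := false; substituting into the one remaining equation that mentions P gives: q(Y2,g(Y)) = q(q(q(Y,false),q(false,2)),Y).
Delete trivial equation empty = empty.
Decompose q/2: Y2 = q(q(Y,false),q(false,2)),  g(Y) = Y.
Bind Y2 := q(q(Y,false),q(false,2)); no other remaining equation mentions Y2.
Occurs check fails: Y occurs in g(Y); the equation Y = g(Y) has no finite solution.

NO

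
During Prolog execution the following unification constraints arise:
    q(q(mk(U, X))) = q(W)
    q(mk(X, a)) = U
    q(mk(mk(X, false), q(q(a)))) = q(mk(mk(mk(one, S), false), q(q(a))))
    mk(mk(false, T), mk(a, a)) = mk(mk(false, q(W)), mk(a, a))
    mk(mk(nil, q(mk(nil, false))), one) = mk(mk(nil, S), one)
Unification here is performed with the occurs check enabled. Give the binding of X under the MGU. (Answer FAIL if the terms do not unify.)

Decompose q/1: q(mk(U, X)) = W.
Bind W := q(mk(U, X)); substituting into the one remaining equation that mentions W gives: mk(mk(false, T), mk(a, a)) = mk(mk(false, q(q(mk(U, X)))), mk(a, a)).
Bind U := q(mk(X, a)); substituting into the one remaining equation that mentions U gives: mk(mk(false, T), mk(a, a)) = mk(mk(false, q(q(mk(q(mk(X, a)), X)))), mk(a, a)). Substituting into the earlier binding gives W := q(mk(q(mk(X, a)), X)).
Decompose q/1: mk(mk(X, false), q(q(a))) = mk(mk(mk(one, S), false), q(q(a))).
Decompose mk/2: mk(X, false) = mk(mk(one, S), false),  q(q(a)) = q(q(a)).
Decompose mk/2: X = mk(one, S),  false = false.
Bind X := mk(one, S); substituting into the one remaining equation that mentions X gives: mk(mk(false, T), mk(a, a)) = mk(mk(false, q(q(mk(q(mk(mk(one, S), a)), mk(one, S))))), mk(a, a)). Substituting into the earlier bindings gives W := q(mk(q(mk(mk(one, S), a)), mk(one, S))), U := q(mk(mk(one, S), a)).
Delete trivial equation false = false.
Delete trivial equation q(q(a)) = q(q(a)).
Decompose mk/2: mk(false, T) = mk(false, q(q(mk(q(mk(mk(one, S), a)), mk(one, S))))),  mk(a, a) = mk(a, a).
Decompose mk/2: false = false,  T = q(q(mk(q(mk(mk(one, S), a)), mk(one, S)))).
Delete trivial equation false = false.
Bind T := q(q(mk(q(mk(mk(one, S), a)), mk(one, S)))); no other remaining equation mentions T.
Delete trivial equation mk(a, a) = mk(a, a).
Decompose mk/2: mk(nil, q(mk(nil, false))) = mk(nil, S),  one = one.
Decompose mk/2: nil = nil,  q(mk(nil, false)) = S.
Delete trivial equation nil = nil.
Bind S := q(mk(nil, false)); no other remaining equation mentions S. Substituting into the earlier bindings gives W := q(mk(q(mk(mk(one, q(mk(nil, false))), a)), mk(one, q(mk(nil, false))))), U := q(mk(mk(one, q(mk(nil, false))), a)), X := mk(one, q(mk(nil, false))), T := q(q(mk(q(mk(mk(one, q(mk(nil, false))), a)), mk(one, q(mk(nil, false)))))).
Delete trivial equation one = one.
MGU = { W ↦ q(mk(q(mk(mk(one, q(mk(nil, false))), a)), mk(one, q(mk(nil, false))))), U ↦ q(mk(mk(one, q(mk(nil, false))), a)), X ↦ mk(one, q(mk(nil, false))), T ↦ q(q(mk(q(mk(mk(one, q(mk(nil, false))), a)), mk(one, q(mk(nil, false)))))), S ↦ q(mk(nil, false)) }, so X ↦ mk(one, q(mk(nil, false))).

mk(one, q(mk(nil, false)))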